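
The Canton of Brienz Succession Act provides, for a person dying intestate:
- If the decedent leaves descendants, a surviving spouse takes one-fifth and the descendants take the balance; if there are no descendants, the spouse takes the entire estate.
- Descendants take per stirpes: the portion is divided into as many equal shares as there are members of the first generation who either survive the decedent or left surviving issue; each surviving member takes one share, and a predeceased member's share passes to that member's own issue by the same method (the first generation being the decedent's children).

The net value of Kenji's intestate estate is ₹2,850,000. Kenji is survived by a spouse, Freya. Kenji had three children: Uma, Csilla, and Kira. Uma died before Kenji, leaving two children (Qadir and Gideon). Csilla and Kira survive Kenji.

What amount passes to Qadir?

Qadir receives ₹380,000.

Freya takes one-fifth of ₹2,850,000 = ₹570,000. The remaining ₹2,280,000 passes to the descendants.
The descendants' portion (₹2,280,000) is divided into 3 shares of ₹760,000: Csilla and Kira each take ₹760,000; Uma's ₹760,000 share passes to Uma's issue.
Uma's share (₹760,000) is divided into 2 shares of ₹380,000: Qadir and Gideon each take ₹380,000.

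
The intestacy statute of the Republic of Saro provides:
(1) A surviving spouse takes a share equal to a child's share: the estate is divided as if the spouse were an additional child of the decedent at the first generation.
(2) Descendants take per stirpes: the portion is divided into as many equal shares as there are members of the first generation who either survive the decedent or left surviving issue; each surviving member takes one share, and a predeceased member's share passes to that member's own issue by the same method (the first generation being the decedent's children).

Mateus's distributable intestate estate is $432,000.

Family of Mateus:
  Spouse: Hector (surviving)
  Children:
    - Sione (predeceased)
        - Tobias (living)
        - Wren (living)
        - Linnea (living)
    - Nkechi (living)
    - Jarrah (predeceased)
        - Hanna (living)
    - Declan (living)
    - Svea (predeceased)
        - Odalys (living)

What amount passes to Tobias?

Tobias receives $24,000.

The spouse counts as an additional share at the children's level, so there are 6 primary shares of $72,000. Hector takes one such share ($72,000).
The children's combined portion ($360,000) is divided into 5 shares of $72,000: Nkechi and Declan each take $72,000; Sione's $72,000 share passes to Sione's issue; Jarrah's $72,000 share passes to Jarrah's issue; Svea's $72,000 share passes to Svea's issue.
Sione's share ($72,000) is divided into 3 shares of $24,000: Tobias, Wren, and Linnea each take $24,000.
Jarrah's share ($72,000) passes entirely to Hanna.
Svea's share ($72,000) passes entirely to Odalys.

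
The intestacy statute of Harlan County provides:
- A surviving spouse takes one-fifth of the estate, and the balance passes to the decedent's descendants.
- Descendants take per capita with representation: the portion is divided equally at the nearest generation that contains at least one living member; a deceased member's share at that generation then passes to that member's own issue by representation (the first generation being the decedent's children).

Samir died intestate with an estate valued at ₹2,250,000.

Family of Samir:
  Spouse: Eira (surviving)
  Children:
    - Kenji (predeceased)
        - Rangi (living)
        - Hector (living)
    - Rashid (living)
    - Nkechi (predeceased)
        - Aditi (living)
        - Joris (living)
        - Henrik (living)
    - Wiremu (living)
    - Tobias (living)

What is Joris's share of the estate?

Eira takes one-fifth of ₹2,250,000 = ₹450,000. The remaining ₹1,800,000 passes to the descendants.
The descendants' portion (₹1,800,000) is divided into 5 shares of ₹360,000: Rashid, Wiremu, and Tobias each take ₹360,000; Kenji's ₹360,000 share passes to Kenji's issue; Nkechi's ₹360,000 share passes to Nkechi's issue.
Kenji's share (₹360,000) is divided into 2 shares of ₹180,000: Rangi and Hector each take ₹180,000.
Nkechi's share (₹360,000) is divided into 3 shares of ₹120,000: Aditi, Joris, and Henrik each take ₹120,000.

Joris receives ₹120,000.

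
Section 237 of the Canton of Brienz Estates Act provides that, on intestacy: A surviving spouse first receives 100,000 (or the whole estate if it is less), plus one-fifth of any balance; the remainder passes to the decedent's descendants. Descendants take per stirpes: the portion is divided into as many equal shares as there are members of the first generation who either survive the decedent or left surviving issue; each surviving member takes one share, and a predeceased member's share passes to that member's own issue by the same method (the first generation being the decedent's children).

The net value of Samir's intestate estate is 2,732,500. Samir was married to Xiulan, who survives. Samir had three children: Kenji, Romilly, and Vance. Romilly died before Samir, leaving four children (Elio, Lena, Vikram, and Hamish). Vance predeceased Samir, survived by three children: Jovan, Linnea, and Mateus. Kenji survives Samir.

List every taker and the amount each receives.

Xiulan first takes 100,000, leaving a balance of 2,632,500. Xiulan then takes one-fifth of the balance (526,500), for a total of 626,500. The remaining 2,106,000 passes to the descendants.
The descendants' portion (2,106,000) is divided into 3 shares of 702,000: Kenji takes 702,000; Romilly's 702,000 share passes to Romilly's issue; Vance's 702,000 share passes to Vance's issue.
Romilly's share (702,000) is divided into 4 shares of 175,500: Elio, Lena, Vikram, and Hamish each take 175,500.
Vance's share (702,000) is divided into 3 shares of 234,000: Jovan, Linnea, and Mateus each take 234,000.

Xiulan: 626,500; Kenji: 702,000; Elio: 175,500; Lena: 175,500; Vikram: 175,500; Hamish: 175,500; Jovan: 234,000; Linnea: 234,000; Mateus: 234,000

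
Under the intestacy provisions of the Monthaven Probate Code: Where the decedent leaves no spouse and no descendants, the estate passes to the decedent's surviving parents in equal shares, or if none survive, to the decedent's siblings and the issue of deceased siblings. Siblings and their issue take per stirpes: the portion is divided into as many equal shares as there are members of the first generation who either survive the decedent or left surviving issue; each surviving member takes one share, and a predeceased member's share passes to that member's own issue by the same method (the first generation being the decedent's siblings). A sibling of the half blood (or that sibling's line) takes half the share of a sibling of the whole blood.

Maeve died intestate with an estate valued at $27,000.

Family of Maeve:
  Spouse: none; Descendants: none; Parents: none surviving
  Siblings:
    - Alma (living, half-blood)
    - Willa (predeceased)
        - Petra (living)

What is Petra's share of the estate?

The entire $27,000 passes to the siblings and their issue.
Counting each half-blood sibling's line as half a unit, there are 3/2 units in $27,000, so one unit is $18,000. Whole-blood lines (Willa) take $18,000 each; half-blood lines (Alma) take $9,000 each.
Willa's share ($18,000) passes entirely to Petra.

Petra receives $18,000.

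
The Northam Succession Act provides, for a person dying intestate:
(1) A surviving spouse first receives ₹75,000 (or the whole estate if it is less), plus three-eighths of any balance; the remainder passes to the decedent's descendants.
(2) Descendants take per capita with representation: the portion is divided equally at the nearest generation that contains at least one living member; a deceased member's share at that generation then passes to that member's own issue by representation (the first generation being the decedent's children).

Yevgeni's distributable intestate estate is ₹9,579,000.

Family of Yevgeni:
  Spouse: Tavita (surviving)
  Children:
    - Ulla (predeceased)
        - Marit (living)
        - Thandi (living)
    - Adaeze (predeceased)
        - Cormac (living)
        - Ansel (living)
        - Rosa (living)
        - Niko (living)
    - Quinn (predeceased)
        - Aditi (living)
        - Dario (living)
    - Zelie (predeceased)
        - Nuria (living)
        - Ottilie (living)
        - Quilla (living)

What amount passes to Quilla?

Quilla receives ₹540,000.

Tavita first takes ₹75,000, leaving a balance of ₹9,504,000. Tavita then takes three-eighths of the balance (₹3,564,000), for a total of ₹3,639,000. The remaining ₹5,940,000 passes to the descendants.
No child survives, so the initial division is made at the grandchildren's generation.
The descendants' portion (₹5,940,000) is divided into 11 shares of ₹540,000: Marit, Thandi, Cormac, Ansel, Rosa, Niko, Aditi, Dario, Nuria, Ottilie, and Quilla each take ₹540,000.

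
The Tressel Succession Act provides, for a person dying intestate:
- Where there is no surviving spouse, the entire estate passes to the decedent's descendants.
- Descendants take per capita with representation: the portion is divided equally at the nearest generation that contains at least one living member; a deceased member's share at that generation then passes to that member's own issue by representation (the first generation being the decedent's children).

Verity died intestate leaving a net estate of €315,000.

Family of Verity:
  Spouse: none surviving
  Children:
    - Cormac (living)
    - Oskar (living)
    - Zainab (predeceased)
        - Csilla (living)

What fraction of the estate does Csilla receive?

The entire €315,000 passes to the descendants.
That amount (€315,000) is divided into 3 shares of €105,000: Cormac and Oskar each take €105,000; Zainab's €105,000 share passes to Zainab's issue.
Zainab's share (€105,000) passes entirely to Csilla.

Csilla receives 1/3 of the estate.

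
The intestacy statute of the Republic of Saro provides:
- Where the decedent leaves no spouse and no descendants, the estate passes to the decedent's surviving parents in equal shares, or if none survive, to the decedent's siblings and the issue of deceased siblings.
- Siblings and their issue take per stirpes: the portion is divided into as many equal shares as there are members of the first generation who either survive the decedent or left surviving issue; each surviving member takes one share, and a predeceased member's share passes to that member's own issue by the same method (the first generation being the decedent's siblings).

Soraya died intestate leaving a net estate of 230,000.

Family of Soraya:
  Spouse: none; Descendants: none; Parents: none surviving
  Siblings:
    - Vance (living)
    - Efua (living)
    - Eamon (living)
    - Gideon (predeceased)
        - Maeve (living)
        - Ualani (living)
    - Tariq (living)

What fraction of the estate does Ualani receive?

Ualani receives 1/10 of the estate.

The entire 230,000 passes to the siblings and their issue.
That amount (230,000) is divided into 5 shares of 46,000: Vance, Efua, Eamon, and Tariq each take 46,000; Gideon's 46,000 share passes to Gideon's issue.
Gideon's share (46,000) is divided into 2 shares of 23,000: Maeve and Ualani each take 23,000.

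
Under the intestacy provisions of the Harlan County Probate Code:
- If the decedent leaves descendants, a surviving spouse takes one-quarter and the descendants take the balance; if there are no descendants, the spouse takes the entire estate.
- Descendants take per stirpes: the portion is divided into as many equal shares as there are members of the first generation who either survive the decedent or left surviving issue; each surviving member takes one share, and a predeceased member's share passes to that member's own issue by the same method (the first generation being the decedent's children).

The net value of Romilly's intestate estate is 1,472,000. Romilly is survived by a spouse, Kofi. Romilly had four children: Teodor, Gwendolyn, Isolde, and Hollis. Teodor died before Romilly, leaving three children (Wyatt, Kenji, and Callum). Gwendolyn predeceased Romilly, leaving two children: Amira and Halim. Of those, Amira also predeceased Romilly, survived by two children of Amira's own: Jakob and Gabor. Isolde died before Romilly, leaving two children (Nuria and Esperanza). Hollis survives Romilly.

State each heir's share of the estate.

Kofi takes one-quarter of 1,472,000 = 368,000. The remaining 1,104,000 passes to the descendants.
The descendants' portion (1,104,000) is divided into 4 shares of 276,000: Hollis takes 276,000; Teodor's 276,000 share passes to Teodor's issue; Gwendolyn's 276,000 share passes to Gwendolyn's issue; Isolde's 276,000 share passes to Isolde's issue.
Teodor's share (276,000) is divided into 3 shares of 92,000: Wyatt, Kenji, and Callum each take 92,000.
Gwendolyn's share (276,000) is divided into 2 shares of 138,000: Halim takes 138,000; Amira's 138,000 share passes to Amira's issue.
Amira's share (138,000) is divided into 2 shares of 69,000: Jakob and Gabor each take 69,000.
Isolde's share (276,000) is divided into 2 shares of 138,000: Nuria and Esperanza each take 138,000.

Kofi: 368,000; Wyatt: 92,000; Kenji: 92,000; Callum: 92,000; Jakob: 69,000; Gabor: 69,000; Halim: 138,000; Nuria: 138,000; Esperanza: 138,000; Hollis: 276,000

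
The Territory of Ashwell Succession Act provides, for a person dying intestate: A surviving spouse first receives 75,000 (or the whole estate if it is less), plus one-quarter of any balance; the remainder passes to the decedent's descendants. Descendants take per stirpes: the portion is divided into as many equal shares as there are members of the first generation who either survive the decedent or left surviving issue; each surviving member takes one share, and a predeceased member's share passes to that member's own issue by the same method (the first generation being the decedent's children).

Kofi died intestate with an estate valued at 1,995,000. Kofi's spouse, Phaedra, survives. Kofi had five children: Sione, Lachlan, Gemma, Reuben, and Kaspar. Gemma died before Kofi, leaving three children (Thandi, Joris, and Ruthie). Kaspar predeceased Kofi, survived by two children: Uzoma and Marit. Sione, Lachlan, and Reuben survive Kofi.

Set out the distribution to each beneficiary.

Phaedra: 555,000; Sione: 288,000; Lachlan: 288,000; Thandi: 96,000; Joris: 96,000; Ruthie: 96,000; Reuben: 288,000; Uzoma: 144,000; Marit: 144,000

Phaedra first takes 75,000, leaving a balance of 1,920,000. Phaedra then takes one-quarter of the balance (480,000), for a total of 555,000. The remaining 1,440,000 passes to the descendants.
The descendants' portion (1,440,000) is divided into 5 shares of 288,000: Sione, Lachlan, and Reuben each take 288,000; Gemma's 288,000 share passes to Gemma's issue; Kaspar's 288,000 share passes to Kaspar's issue.
Gemma's share (288,000) is divided into 3 shares of 96,000: Thandi, Joris, and Ruthie each take 96,000.
Kaspar's share (288,000) is divided into 2 shares of 144,000: Uzoma and Marit each take 144,000.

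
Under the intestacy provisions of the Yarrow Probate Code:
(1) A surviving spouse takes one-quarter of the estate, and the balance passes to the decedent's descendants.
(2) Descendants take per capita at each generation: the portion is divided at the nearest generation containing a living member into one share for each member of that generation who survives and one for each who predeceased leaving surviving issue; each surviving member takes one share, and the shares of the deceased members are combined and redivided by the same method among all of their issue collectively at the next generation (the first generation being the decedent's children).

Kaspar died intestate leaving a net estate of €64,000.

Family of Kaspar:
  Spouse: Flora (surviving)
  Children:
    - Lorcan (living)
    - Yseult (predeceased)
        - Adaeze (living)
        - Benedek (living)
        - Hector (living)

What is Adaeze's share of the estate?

Adaeze receives €8,000.

Flora takes one-quarter of €64,000 = €16,000. The remaining €48,000 passes to the descendants.
The descendants' portion (€48,000) is divided at the children's generation into 2 shares of €24,000. Lorcan takes €24,000. The remaining share for the deceased Yseult (€24,000) is carried to the next generation.
That pool (€24,000) is divided at the grandchildren's generation equally among Adaeze, Benedek, and Hector: €8,000 each.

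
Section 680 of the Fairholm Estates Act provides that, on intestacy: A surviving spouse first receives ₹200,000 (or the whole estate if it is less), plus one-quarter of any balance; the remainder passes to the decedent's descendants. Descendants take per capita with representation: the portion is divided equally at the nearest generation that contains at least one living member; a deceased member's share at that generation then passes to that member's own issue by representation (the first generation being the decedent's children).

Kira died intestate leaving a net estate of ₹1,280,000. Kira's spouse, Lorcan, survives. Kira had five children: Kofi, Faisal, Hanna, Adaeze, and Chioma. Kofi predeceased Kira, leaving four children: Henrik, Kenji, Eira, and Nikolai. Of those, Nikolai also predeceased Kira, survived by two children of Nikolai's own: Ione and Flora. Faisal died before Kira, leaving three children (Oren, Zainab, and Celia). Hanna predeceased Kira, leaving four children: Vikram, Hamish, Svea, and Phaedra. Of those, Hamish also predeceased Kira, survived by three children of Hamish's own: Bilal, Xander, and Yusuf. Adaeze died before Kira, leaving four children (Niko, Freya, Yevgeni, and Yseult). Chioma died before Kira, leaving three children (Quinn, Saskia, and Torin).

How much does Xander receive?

Lorcan first takes ₹200,000, leaving a balance of ₹1,080,000. Lorcan then takes one-quarter of the balance (₹270,000), for a total of ₹470,000. The remaining ₹810,000 passes to the descendants.
No child survives, so the initial division is made at the grandchildren's generation.
The descendants' portion (₹810,000) is divided into 18 shares of ₹45,000: Henrik, Kenji, Eira, Oren, Zainab, Celia, Vikram, Svea, Phaedra, Niko, Freya, Yevgeni, Yseult, Quinn, Saskia, and Torin each take ₹45,000; Nikolai's ₹45,000 share passes to Nikolai's issue; Hamish's ₹45,000 share passes to Hamish's issue.
Nikolai's share (₹45,000) is divided into 2 shares of ₹22,500: Ione and Flora each take ₹22,500.
Hamish's share (₹45,000) is divided into 3 shares of ₹15,000: Bilal, Xander, and Yusuf each take ₹15,000.

Xander receives ₹15,000.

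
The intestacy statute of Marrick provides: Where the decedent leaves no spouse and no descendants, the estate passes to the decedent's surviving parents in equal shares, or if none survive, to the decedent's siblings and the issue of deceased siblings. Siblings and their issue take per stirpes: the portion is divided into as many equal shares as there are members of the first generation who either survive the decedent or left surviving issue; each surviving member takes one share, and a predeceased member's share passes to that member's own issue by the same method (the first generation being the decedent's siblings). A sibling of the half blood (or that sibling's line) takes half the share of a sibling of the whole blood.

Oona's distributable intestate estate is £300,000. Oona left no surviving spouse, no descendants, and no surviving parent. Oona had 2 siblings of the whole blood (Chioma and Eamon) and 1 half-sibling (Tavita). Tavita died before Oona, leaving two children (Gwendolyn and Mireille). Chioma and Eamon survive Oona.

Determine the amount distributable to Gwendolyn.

Gwendolyn receives £30,000.

The entire £300,000 passes to the siblings and their issue.
Counting each half-blood sibling's line as half a unit, there are 5/2 units in £300,000, so one unit is £120,000. Whole-blood lines (Chioma and Eamon) take £120,000 each; half-blood lines (Tavita) take £60,000 each.
Tavita's share (£60,000) is divided into 2 shares of £30,000: Gwendolyn and Mireille each take £30,000.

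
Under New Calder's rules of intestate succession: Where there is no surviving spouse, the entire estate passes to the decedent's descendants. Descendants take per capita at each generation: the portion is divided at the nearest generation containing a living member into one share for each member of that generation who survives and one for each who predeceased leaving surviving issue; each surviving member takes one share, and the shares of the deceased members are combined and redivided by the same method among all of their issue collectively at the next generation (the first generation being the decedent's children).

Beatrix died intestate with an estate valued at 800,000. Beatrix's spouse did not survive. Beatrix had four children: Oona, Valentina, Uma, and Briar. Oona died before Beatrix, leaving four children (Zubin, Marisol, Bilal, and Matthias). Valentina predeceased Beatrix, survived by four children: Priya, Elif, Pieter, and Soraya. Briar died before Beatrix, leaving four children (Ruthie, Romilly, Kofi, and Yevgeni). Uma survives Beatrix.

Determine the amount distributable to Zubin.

Zubin receives 50,000.

The entire 800,000 passes to the descendants.
That amount (800,000) is divided at the children's generation into 4 shares of 200,000. Uma takes 200,000. The 3 shares of the deceased (Oona, Valentina, and Briar) are combined into a pool of 600,000.
That pool (600,000) is divided at the grandchildren's generation equally among Zubin, Marisol, Bilal, Matthias, Priya, Elif, Pieter, Soraya, Ruthie, Romilly, Kofi, and Yevgeni: 50,000 each.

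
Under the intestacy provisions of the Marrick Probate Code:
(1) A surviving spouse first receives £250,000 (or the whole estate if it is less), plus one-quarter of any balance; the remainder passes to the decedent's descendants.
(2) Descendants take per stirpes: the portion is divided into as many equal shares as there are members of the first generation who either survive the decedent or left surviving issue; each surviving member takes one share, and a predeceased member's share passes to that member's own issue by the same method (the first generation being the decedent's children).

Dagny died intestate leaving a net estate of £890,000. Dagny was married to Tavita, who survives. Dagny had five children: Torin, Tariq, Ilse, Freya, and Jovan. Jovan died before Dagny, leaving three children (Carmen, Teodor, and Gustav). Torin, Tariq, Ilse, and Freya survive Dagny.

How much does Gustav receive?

Gustav receives £32,000.

Tavita first takes £250,000, leaving a balance of £640,000. Tavita then takes one-quarter of the balance (£160,000), for a total of £410,000. The remaining £480,000 passes to the descendants.
The descendants' portion (£480,000) is divided into 5 shares of £96,000: Torin, Tariq, Ilse, and Freya each take £96,000; Jovan's £96,000 share passes to Jovan's issue.
Jovan's share (£96,000) is divided into 3 shares of £32,000: Carmen, Teodor, and Gustav each take £32,000.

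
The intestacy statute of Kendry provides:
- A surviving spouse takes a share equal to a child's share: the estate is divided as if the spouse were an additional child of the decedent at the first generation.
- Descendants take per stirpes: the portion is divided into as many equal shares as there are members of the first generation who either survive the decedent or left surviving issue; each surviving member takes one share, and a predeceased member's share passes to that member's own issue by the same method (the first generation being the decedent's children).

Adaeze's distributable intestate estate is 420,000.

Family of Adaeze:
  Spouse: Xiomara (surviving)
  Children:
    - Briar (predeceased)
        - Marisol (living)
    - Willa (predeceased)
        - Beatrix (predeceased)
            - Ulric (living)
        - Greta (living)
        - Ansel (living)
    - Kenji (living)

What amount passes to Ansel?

The spouse counts as an additional share at the children's level, so there are 4 primary shares of 105,000. Xiomara takes one such share (105,000).
The children's combined portion (315,000) is divided into 3 shares of 105,000: Kenji takes 105,000; Briar's 105,000 share passes to Briar's issue; Willa's 105,000 share passes to Willa's issue.
Briar's share (105,000) passes entirely to Marisol.
Willa's share (105,000) is divided into 3 shares of 35,000: Greta and Ansel each take 35,000; Beatrix's 35,000 share passes to Beatrix's issue.
Beatrix's share (35,000) passes entirely to Ulric.

Ansel receives 35,000.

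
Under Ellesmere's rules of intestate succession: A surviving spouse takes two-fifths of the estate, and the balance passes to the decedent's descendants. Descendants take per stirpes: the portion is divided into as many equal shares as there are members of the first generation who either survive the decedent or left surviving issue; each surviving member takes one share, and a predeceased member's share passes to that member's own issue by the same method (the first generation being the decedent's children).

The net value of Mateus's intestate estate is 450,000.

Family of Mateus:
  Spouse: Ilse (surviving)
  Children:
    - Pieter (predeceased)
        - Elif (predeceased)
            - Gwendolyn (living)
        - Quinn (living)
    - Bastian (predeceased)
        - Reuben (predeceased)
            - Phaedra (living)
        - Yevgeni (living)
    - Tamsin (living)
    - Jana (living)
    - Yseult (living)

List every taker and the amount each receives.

Ilse: 180,000; Gwendolyn: 27,000; Quinn: 27,000; Phaedra: 27,000; Yevgeni: 27,000; Tamsin: 54,000; Jana: 54,000; Yseult: 54,000

Ilse takes two-fifths of 450,000 = 180,000. The remaining 270,000 passes to the descendants.
The descendants' portion (270,000) is divided into 5 shares of 54,000: Tamsin, Jana, and Yseult each take 54,000; Pieter's 54,000 share passes to Pieter's issue; Bastian's 54,000 share passes to Bastian's issue.
Pieter's share (54,000) is divided into 2 shares of 27,000: Quinn takes 27,000; Elif's 27,000 share passes to Elif's issue.
Elif's share (27,000) passes entirely to Gwendolyn.
Bastian's share (54,000) is divided into 2 shares of 27,000: Yevgeni takes 27,000; Reuben's 27,000 share passes to Reuben's issue.
Reuben's share (27,000) passes entirely to Phaedra.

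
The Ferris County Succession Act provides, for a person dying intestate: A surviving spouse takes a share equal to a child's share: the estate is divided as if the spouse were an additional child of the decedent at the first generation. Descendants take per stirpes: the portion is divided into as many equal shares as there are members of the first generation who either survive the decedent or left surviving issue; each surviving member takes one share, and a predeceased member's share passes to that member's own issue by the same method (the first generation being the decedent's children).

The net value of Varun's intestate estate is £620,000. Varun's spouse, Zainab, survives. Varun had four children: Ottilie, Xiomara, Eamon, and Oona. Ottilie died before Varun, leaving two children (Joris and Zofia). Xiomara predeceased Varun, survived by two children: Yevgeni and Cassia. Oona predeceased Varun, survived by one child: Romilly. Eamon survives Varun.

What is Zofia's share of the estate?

The spouse counts as an additional share at the children's level, so there are 5 primary shares of £124,000. Zainab takes one such share (£124,000).
The children's combined portion (£496,000) is divided into 4 shares of £124,000: Eamon takes £124,000; Ottilie's £124,000 share passes to Ottilie's issue; Xiomara's £124,000 share passes to Xiomara's issue; Oona's £124,000 share passes to Oona's issue.
Ottilie's share (£124,000) is divided into 2 shares of £62,000: Joris and Zofia each take £62,000.
Xiomara's share (£124,000) is divided into 2 shares of £62,000: Yevgeni and Cassia each take £62,000.
Oona's share (£124,000) passes entirely to Romilly.

Zofia receives £62,000.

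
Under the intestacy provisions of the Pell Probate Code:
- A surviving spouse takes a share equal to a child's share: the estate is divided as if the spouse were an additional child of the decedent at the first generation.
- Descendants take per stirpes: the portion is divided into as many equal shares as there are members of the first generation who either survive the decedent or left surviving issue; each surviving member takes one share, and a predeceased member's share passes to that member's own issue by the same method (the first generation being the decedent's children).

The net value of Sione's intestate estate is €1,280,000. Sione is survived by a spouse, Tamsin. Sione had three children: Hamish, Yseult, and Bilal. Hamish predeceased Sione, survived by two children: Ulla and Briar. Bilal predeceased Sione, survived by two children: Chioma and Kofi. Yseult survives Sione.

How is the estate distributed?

The spouse counts as an additional share at the children's level, so there are 4 primary shares of €320,000. Tamsin takes one such share (€320,000).
The children's combined portion (€960,000) is divided into 3 shares of €320,000: Yseult takes €320,000; Hamish's €320,000 share passes to Hamish's issue; Bilal's €320,000 share passes to Bilal's issue.
Hamish's share (€320,000) is divided into 2 shares of €160,000: Ulla and Briar each take €160,000.
Bilal's share (€320,000) is divided into 2 shares of €160,000: Chioma and Kofi each take €160,000.

Tamsin: €320,000; Ulla: €160,000; Briar: €160,000; Yseult: €320,000; Chioma: €160,000; Kofi: €160,000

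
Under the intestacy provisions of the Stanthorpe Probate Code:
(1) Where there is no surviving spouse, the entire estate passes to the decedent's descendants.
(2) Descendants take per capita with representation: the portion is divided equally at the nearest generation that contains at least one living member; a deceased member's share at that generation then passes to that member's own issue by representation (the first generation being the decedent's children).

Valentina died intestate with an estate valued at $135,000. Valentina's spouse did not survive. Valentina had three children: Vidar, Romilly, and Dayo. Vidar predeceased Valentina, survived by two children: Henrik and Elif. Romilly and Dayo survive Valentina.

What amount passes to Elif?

The entire $135,000 passes to the descendants.
That amount ($135,000) is divided into 3 shares of $45,000: Romilly and Dayo each take $45,000; Vidar's $45,000 share passes to Vidar's issue.
Vidar's share ($45,000) is divided into 2 shares of $22,500: Henrik and Elif each take $22,500.

Elif receives $22,500.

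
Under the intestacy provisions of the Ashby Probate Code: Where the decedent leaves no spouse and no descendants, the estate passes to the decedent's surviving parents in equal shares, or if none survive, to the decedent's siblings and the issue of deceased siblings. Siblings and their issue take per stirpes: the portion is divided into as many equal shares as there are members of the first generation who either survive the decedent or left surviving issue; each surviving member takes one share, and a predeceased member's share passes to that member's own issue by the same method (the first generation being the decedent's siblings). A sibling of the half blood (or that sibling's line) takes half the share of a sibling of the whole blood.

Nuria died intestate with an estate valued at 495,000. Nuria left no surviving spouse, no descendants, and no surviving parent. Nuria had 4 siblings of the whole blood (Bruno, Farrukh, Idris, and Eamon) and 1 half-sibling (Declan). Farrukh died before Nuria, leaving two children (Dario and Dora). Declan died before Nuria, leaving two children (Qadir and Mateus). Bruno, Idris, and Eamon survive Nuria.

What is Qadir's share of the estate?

Qadir receives 27,500.

The entire 495,000 passes to the siblings and their issue.
Counting each half-blood sibling's line as half a unit, there are 9/2 units in 495,000, so one unit is 110,000. Whole-blood lines (Bruno, Farrukh, Idris, and Eamon) take 110,000 each; half-blood lines (Declan) take 55,000 each.
Farrukh's share (110,000) is divided into 2 shares of 55,000: Dario and Dora each take 55,000.
Declan's share (55,000) is divided into 2 shares of 27,500: Qadir and Mateus each take 27,500.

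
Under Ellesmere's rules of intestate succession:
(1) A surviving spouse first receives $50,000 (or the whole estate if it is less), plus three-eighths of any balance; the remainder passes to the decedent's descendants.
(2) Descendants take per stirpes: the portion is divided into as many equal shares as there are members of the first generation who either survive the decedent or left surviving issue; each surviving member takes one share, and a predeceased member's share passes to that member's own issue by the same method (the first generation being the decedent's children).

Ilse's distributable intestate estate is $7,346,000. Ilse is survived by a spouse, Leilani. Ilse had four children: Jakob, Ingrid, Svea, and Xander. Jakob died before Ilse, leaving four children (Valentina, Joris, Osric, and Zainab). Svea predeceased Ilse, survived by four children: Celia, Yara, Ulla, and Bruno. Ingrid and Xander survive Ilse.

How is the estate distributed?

Leilani: $2,786,000; Valentina: $285,000; Joris: $285,000; Osric: $285,000; Zainab: $285,000; Ingrid: $1,140,000; Celia: $285,000; Yara: $285,000; Ulla: $285,000; Bruno: $285,000; Xander: $1,140,000

Leilani first takes $50,000, leaving a balance of $7,296,000. Leilani then takes three-eighths of the balance ($2,736,000), for a total of $2,786,000. The remaining $4,560,000 passes to the descendants.
The descendants' portion ($4,560,000) is divided into 4 shares of $1,140,000: Ingrid and Xander each take $1,140,000; Jakob's $1,140,000 share passes to Jakob's issue; Svea's $1,140,000 share passes to Svea's issue.
Jakob's share ($1,140,000) is divided into 4 shares of $285,000: Valentina, Joris, Osric, and Zainab each take $285,000.
Svea's share ($1,140,000) is divided into 4 shares of $285,000: Celia, Yara, Ulla, and Bruno each take $285,000.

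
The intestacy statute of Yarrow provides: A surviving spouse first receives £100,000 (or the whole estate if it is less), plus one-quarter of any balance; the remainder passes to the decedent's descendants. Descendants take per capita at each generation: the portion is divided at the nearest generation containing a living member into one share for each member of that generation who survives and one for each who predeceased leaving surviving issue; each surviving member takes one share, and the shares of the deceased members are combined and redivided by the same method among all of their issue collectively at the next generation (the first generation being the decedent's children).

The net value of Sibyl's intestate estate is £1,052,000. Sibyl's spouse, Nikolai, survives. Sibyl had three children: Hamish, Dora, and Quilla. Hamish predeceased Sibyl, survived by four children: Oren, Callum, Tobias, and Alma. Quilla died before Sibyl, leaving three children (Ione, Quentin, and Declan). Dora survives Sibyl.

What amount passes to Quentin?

Nikolai first takes £100,000, leaving a balance of £952,000. Nikolai then takes one-quarter of the balance (£238,000), for a total of £338,000. The remaining £714,000 passes to the descendants.
The descendants' portion (£714,000) is divided at the children's generation into 3 shares of £238,000. Dora takes £238,000. The 2 shares of the deceased (Hamish and Quilla) are combined into a pool of £476,000.
That pool (£476,000) is divided at the grandchildren's generation equally among Oren, Callum, Tobias, Alma, Ione, Quentin, and Declan: £68,000 each.

Quentin receives £68,000.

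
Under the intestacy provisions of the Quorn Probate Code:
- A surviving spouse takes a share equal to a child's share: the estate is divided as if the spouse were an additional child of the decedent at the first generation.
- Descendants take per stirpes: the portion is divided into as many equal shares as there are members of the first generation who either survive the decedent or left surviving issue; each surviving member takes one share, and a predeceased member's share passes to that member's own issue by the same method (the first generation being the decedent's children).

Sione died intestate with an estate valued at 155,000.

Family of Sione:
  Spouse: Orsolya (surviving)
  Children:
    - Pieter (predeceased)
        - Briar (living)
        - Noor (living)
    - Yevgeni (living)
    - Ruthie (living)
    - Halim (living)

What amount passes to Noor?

The spouse counts as an additional share at the children's level, so there are 5 primary shares of 31,000. Orsolya takes one such share (31,000).
The children's combined portion (124,000) is divided into 4 shares of 31,000: Yevgeni, Ruthie, and Halim each take 31,000; Pieter's 31,000 share passes to Pieter's issue.
Pieter's share (31,000) is divided into 2 shares of 15,500: Briar and Noor each take 15,500.

Noor receives 15,500.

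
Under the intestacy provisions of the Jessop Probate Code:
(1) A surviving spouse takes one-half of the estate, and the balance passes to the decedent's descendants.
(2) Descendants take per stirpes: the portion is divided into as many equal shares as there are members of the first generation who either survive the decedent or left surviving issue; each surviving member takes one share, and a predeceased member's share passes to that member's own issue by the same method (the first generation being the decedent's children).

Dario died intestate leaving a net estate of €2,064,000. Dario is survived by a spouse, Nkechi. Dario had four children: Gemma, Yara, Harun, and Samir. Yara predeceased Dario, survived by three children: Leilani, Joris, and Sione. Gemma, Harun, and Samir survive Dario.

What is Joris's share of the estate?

Joris receives €86,000.

Nkechi takes one-half of €2,064,000 = €1,032,000. The remaining €1,032,000 passes to the descendants.
The descendants' portion (€1,032,000) is divided into 4 shares of €258,000: Gemma, Harun, and Samir each take €258,000; Yara's €258,000 share passes to Yara's issue.
Yara's share (€258,000) is divided into 3 shares of €86,000: Leilani, Joris, and Sione each take €86,000.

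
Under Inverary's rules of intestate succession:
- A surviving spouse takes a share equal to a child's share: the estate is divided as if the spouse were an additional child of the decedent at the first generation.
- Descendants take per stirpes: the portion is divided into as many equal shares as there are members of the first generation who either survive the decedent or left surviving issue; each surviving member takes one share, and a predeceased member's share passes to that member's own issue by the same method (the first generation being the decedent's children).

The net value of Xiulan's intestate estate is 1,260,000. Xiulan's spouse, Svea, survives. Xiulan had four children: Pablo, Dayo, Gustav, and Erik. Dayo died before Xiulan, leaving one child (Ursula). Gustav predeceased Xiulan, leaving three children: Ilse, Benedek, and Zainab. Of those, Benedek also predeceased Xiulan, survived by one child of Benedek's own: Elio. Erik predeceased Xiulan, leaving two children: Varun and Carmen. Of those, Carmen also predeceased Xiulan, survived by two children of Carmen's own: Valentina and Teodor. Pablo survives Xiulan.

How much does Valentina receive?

Valentina receives 63,000.

The spouse counts as an additional share at the children's level, so there are 5 primary shares of 252,000. Svea takes one such share (252,000).
The children's combined portion (1,008,000) is divided into 4 shares of 252,000: Pablo takes 252,000; Dayo's 252,000 share passes to Dayo's issue; Gustav's 252,000 share passes to Gustav's issue; Erik's 252,000 share passes to Erik's issue.
Dayo's share (252,000) passes entirely to Ursula.
Gustav's share (252,000) is divided into 3 shares of 84,000: Ilse and Zainab each take 84,000; Benedek's 84,000 share passes to Benedek's issue.
Benedek's share (84,000) passes entirely to Elio.
Erik's share (252,000) is divided into 2 shares of 126,000: Varun takes 126,000; Carmen's 126,000 share passes to Carmen's issue.
Carmen's share (126,000) is divided into 2 shares of 63,000: Valentina and Teodor each take 63,000.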